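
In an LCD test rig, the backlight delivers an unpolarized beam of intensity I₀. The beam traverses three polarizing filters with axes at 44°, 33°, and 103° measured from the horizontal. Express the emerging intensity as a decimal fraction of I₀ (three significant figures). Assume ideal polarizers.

Unpolarized light through the first polarizer → I₁ = ½ I₀, now polarized at 44°.
I₂ = I₁ cos²(33° − 44°) = 0.5 I₀ · cos²(11°) = 0.4818 I₀.
I₃ = I₂ cos²(103° − 33°) = 0.4818 I₀ · cos²(70°) = 0.05636 I₀.
Transmitted fraction = 0.05636.

≈ 0.0564 I₀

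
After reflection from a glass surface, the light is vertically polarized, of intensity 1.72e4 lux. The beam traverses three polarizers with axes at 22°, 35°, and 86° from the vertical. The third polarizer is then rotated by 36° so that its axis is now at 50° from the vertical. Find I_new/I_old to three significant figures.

I_new/I_old ≈ 2.36

Before rotation:
By Malus's law, I₁ = I₀ cos²(22° − 0°) = I₀ cos²(22°) = 0.8597 I₀.
I₂ = I₁ cos²(35° − 22°) = 0.8597 I₀ · cos²(13°) = 0.8162 I₀.
I₃ = I₂ cos²(86° − 35°) = 0.8162 I₀ · cos²(51°) = 0.3232 I₀.
After rotation:
I₁ = I₀ cos²(22° − 0°) = I₀ cos²(22°) = 0.8597 I₀.
I₂ = I₁ cos²(35° − 22°) = 0.8597 I₀ · cos²(13°) = 0.8162 I₀.
I₃ = I₂ cos²(50° − 35°) = 0.8162 I₀ · cos²(15°) = 0.7615 I₀.
Ratio = 0.7615 / 0.3232 = 2.356.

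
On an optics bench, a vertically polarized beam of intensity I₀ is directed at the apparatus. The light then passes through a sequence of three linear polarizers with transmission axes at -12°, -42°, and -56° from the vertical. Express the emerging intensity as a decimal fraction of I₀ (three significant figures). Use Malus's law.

≈ 0.676 I₀

By Malus's law, I₁ = I₀ cos²(-12° − 0°) = I₀ cos²(12°) = 0.9568 I₀.
I₂ = I₁ cos²(-42° + 12°) = 0.9568 I₀ · cos²(30°) = 0.7176 I₀.
I₃ = I₂ cos²(-56° + 42°) = 0.7176 I₀ · cos²(14°) = 0.6756 I₀.
Transmitted fraction = 0.6756.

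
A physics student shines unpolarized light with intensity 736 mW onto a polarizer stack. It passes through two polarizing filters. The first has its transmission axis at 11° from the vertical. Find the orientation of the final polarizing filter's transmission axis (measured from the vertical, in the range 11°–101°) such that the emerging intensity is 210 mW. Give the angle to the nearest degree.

Unpolarized light through the first polarizer → I₁ = ½ I₀, now polarized at 11°.
Target fraction: 210 / 736 mW = 0.2853 of I₀.
Need I₂/I₀ = 0.2853, so cos²(θ − 11°) = 0.2853 / 0.5 = 0.5707.
θ − 11° = arccos(√0.5707) = 40.9°, giving θ ≈ 11 + 40.9 = 51.9°.

θ ≈ 52°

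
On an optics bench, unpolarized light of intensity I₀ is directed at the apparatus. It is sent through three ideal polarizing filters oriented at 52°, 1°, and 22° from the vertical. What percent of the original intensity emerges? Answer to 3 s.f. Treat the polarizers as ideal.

Unpolarized light through the first polarizer → I₁ = ½ I₀, now polarized at 52°.
I₂ = I₁ cos²(1° − 52°) = 0.5 I₀ · cos²(51°) = 0.198 I₀.
I₃ = I₂ cos²(22° − 1°) = 0.198 I₀ · cos²(21°) = 0.1726 I₀.
That is 17.26% of the incident intensity.

≈ 17.3%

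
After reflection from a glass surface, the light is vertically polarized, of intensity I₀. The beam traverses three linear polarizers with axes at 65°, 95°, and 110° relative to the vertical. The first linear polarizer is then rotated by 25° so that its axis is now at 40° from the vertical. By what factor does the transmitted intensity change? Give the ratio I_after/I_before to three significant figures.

I_new/I_old ≈ 1.44

Before rotation:
By Malus's law, I₁ = I₀ cos²(65° − 0°) = I₀ cos²(65°) = 0.1786 I₀.
I₂ = I₁ cos²(95° − 65°) = 0.1786 I₀ · cos²(30°) = 0.134 I₀.
I₃ = I₂ cos²(110° − 95°) = 0.134 I₀ · cos²(15°) = 0.125 I₀.
After rotation:
I₁ = I₀ cos²(40° − 0°) = I₀ cos²(40°) = 0.5868 I₀.
I₂ = I₁ cos²(95° − 40°) = 0.5868 I₀ · cos²(55°) = 0.1931 I₀.
I₃ = I₂ cos²(110° − 95°) = 0.1931 I₀ · cos²(15°) = 0.1801 I₀.
Ratio = 0.1801 / 0.125 = 1.441.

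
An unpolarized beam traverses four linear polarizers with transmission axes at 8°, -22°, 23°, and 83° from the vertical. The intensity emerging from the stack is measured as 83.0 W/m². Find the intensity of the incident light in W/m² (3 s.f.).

Unpolarized light through the first polarizer → I₁ = ½ I₀, now polarized at 8°.
I₂ = I₁ cos²(-22° − 8°) = 0.5 I₀ · cos²(30°) = 0.375 I₀.
I₃ = I₂ cos²(23° + 22°) = 0.375 I₀ · cos²(45°) = 0.1875 I₀.
I₄ = I₃ cos²(83° − 23°) = 0.1875 I₀ · cos²(60°) = 0.04688 I₀.
So 83.0 W/m² = 0.04688 I₀, giving I₀ = 83.0/0.04688 = 1771 W/m².

I₀ ≈ 1770 W/m²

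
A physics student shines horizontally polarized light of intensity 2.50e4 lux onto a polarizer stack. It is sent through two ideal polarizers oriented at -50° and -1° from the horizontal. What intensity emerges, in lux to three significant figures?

I₁ = 2.50e4 lux · cos²(50°) = 1.033e+04 lux.
I₂ = I₁ · cos²(49°) = 1.033e+04 · 0.4304 = 4446 lux.

I ≈ 4450 lux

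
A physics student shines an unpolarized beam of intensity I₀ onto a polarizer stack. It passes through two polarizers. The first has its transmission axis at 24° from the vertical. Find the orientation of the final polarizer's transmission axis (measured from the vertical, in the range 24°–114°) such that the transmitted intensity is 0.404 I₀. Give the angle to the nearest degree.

θ ≈ 50°

Unpolarized light through the first polarizer → I₁ = ½ I₀, now polarized at 24°.
Need I₂/I₀ = 0.404, so cos²(θ − 24°) = 0.404 / 0.5 = 0.808.
θ − 24° = arccos(√0.808) = 26.0°, giving θ ≈ 24 + 26.0 = 50.0°.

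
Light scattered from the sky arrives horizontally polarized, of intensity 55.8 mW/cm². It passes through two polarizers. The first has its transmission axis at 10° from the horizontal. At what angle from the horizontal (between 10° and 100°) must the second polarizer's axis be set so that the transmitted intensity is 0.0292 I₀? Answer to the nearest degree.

θ ≈ 90°

By Malus's law, I₁ = I₀ cos²(10° − 0°) = I₀ cos²(10°) = 0.9698 I₀.
Need I₂/I₀ = 0.0292, so cos²(θ − 10°) = 0.0292 / 0.9698 = 0.03011.
θ − 10° = arccos(√0.03011) = 80.0°, giving θ ≈ 10 + 80.0 = 90.0°.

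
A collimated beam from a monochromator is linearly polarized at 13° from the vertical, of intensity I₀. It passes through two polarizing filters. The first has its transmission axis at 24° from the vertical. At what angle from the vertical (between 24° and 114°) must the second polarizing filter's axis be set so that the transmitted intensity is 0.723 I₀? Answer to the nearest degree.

θ ≈ 54°

I₁ = I₀ cos²(24° − 13°) = I₀ cos²(11°) = 0.9636 I₀.
Need I₂/I₀ = 0.723, so cos²(θ − 24°) = 0.723 / 0.9636 = 0.7503.
θ − 24° = arccos(√0.7503) = 30.0°, giving θ ≈ 24 + 30.0 = 54.0°.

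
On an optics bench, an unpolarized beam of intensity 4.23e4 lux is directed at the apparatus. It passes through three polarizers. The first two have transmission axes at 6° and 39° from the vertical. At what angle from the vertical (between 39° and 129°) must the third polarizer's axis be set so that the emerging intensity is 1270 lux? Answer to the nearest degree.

θ ≈ 112°

Unpolarized light through the first polarizer → I₁ = ½ I₀, now polarized at 6°.
I₂ = I₁ cos²(39° − 6°) = 0.5 I₀ · cos²(33°) = 0.3517 I₀.
Target fraction: 1270 / 4.23e4 lux = 0.03002 of I₀.
Need I₃/I₀ = 0.03002, so cos²(θ − 39°) = 0.03002 / 0.3517 = 0.08537.
θ − 39° = arccos(√0.08537) = 73.0°, giving θ ≈ 39 + 73.0 = 112.0°.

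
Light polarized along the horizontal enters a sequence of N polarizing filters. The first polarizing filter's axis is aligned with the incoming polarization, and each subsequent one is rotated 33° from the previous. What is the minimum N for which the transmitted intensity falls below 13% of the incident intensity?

First polarizer is aligned with the polarization: full transmission.
Each further stage multiplies by cos²(33°) = 0.7034.
After N polarizers: T = 0.7034^(N−1). Require T < 0.13 ⇒ N−1 > ln(0.13)/ln(0.7034) = 5.80, so N−1 ≥ 6 and N = 7.
Check: N=7 gives T = 0.1211 < 0.13; N=6 gives T = 0.1722.

N = 7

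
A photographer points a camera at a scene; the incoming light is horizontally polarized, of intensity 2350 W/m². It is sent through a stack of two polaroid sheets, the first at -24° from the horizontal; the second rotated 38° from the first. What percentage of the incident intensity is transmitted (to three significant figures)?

I₁ = 2350 W/m² · cos²(24°) = 1961 W/m².
I₂ = I₁ · cos²(38°) = 1961 · 0.621 = 1218 W/m².
That is 51.82% of the incident intensity.

≈ 51.8%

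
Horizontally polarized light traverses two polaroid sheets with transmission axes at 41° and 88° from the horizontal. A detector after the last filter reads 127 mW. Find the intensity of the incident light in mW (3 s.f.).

I₁ = I₀ cos²(41° − 0°) = I₀ cos²(41°) = 0.5696 I₀.
I₂ = I₁ cos²(88° − 41°) = 0.5696 I₀ · cos²(47°) = 0.2649 I₀.
So 127 mW = 0.2649 I₀, giving I₀ = 127/0.2649 = 479.4 mW.

I₀ ≈ 479 mW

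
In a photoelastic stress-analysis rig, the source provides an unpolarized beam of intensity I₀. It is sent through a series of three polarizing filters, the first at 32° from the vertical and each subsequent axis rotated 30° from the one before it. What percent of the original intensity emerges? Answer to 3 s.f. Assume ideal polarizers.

Unpolarized light through the first polarizer → I₁ = ½ I₀, now polarized at 32°.
I₂ = I₁ cos²(30°) = 0.5 · 0.75 I₀ = 0.375 I₀.
I₃ = I₂ cos²(30°) = 0.375 · 0.75 I₀ = 0.2813 I₀.
That is 28.13% of the incident intensity.

≈ 28.1%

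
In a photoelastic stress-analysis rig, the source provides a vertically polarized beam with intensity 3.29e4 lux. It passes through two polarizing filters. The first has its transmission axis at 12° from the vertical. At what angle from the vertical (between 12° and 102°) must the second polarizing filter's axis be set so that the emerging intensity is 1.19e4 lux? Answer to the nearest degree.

By Malus's law, I₁ = I₀ cos²(12° − 0°) = I₀ cos²(12°) = 0.9568 I₀.
Target fraction: 1.19e4 / 3.29e4 lux = 0.3617 of I₀.
Need I₂/I₀ = 0.3617, so cos²(θ − 12°) = 0.3617 / 0.9568 = 0.378.
θ − 12° = arccos(√0.378) = 52.1°, giving θ ≈ 12 + 52.1 = 64.1°.

θ ≈ 64°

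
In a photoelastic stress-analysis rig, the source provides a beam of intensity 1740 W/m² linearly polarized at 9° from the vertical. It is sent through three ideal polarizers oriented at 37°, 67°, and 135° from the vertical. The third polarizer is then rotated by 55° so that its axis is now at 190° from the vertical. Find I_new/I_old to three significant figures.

Before rotation:
I₁ = I₀ cos²(37° − 9°) = I₀ cos²(28°) = 0.7796 I₀.
I₂ = I₁ cos²(67° − 37°) = 0.7796 I₀ · cos²(30°) = 0.5847 I₀.
I₃ = I₂ cos²(135° − 67°) = 0.5847 I₀ · cos²(68°) = 0.08205 I₀.
After rotation:
I₁ = I₀ cos²(37° − 9°) = I₀ cos²(28°) = 0.7796 I₀.
I₂ = I₁ cos²(67° − 37°) = 0.7796 I₀ · cos²(30°) = 0.5847 I₀.
Angle between axes 2 and 3: 57°. I₃ = 0.5847 I₀ · cos²(57°) = 0.1734 I₀.
Ratio = 0.1734 / 0.08205 = 2.114.

I_new/I_old ≈ 2.11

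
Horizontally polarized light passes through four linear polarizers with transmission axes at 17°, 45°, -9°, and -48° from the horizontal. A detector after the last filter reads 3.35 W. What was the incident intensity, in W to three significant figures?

I₀ ≈ 22.5 W

I₁ = I₀ cos²(17° − 0°) = I₀ cos²(17°) = 0.9145 I₀.
I₂ = I₁ cos²(45° − 17°) = 0.9145 I₀ · cos²(28°) = 0.713 I₀.
I₃ = I₂ cos²(-9° − 45°) = 0.713 I₀ · cos²(54°) = 0.2463 I₀.
I₄ = I₃ cos²(-48° + 9°) = 0.2463 I₀ · cos²(39°) = 0.1488 I₀.
So 3.35 W = 0.1488 I₀, giving I₀ = 3.35/0.1488 = 22.52 W.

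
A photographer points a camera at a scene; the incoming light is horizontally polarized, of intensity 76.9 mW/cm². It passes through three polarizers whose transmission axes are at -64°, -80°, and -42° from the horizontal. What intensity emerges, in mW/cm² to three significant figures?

I ≈ 8.48 mW/cm²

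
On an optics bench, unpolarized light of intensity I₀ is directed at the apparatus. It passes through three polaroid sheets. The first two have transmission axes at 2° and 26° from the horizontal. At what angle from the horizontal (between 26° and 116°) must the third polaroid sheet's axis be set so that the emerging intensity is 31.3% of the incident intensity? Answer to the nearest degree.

θ ≈ 56°

Unpolarized light through the first polarizer → I₁ = ½ I₀, now polarized at 2°.
I₂ = I₁ cos²(26° − 2°) = 0.5 I₀ · cos²(24°) = 0.4173 I₀.
Need I₃/I₀ = 0.313, so cos²(θ − 26°) = 0.313 / 0.4173 = 0.7501.
θ − 26° = arccos(√0.7501) = 30.0°, giving θ ≈ 26 + 30.0 = 56.0°.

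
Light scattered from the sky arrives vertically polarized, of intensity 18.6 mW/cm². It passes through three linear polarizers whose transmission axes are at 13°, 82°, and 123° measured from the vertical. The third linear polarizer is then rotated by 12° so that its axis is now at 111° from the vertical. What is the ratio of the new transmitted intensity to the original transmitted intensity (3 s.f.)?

Before rotation:
By Malus's law, I₁ = I₀ cos²(13° − 0°) = I₀ cos²(13°) = 0.9494 I₀.
I₂ = I₁ cos²(82° − 13°) = 0.9494 I₀ · cos²(69°) = 0.1219 I₀.
I₃ = I₂ cos²(123° − 82°) = 0.1219 I₀ · cos²(41°) = 0.06945 I₀.
After rotation:
I₁ = I₀ cos²(13° − 0°) = I₀ cos²(13°) = 0.9494 I₀.
I₂ = I₁ cos²(82° − 13°) = 0.9494 I₀ · cos²(69°) = 0.1219 I₀.
I₃ = I₂ cos²(111° − 82°) = 0.1219 I₀ · cos²(29°) = 0.09327 I₀.
Ratio = 0.09327 / 0.06945 = 1.343.

I_new/I_old ≈ 1.34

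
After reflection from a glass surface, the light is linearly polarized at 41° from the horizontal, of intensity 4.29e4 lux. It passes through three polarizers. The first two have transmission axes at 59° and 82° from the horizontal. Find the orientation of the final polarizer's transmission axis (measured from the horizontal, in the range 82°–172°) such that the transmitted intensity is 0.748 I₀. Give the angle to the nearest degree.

θ ≈ 91°

I₁ = I₀ cos²(59° − 41°) = I₀ cos²(18°) = 0.9045 I₀.
I₂ = I₁ cos²(82° − 59°) = 0.9045 I₀ · cos²(23°) = 0.7664 I₀.
Need I₃/I₀ = 0.748, so cos²(θ − 82°) = 0.748 / 0.7664 = 0.976.
θ − 82° = arccos(√0.976) = 8.9°, giving θ ≈ 82 + 8.9 = 90.9°.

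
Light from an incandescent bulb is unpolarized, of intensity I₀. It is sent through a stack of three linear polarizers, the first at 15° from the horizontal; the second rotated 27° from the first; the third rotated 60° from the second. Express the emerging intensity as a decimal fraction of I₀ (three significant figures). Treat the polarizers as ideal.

Unpolarized light through the first polarizer → I₁ = ½ I₀, now polarized at 15°.
I₂ = I₁ cos²(27°) = 0.5 · 0.7939 I₀ = 0.3969 I₀.
I₃ = I₂ cos²(60°) = 0.3969 · 0.25 I₀ = 0.09924 I₀.
Transmitted fraction = 0.09924.

≈ 0.0992 I₀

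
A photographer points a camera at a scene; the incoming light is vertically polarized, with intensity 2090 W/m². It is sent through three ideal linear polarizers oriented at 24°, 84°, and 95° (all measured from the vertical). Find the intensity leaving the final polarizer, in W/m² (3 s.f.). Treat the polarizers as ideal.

I ≈ 420 W/m²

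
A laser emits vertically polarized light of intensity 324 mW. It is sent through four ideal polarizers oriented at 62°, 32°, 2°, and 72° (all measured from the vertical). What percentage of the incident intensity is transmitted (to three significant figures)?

≈ 1.45%

By Malus's law, I₁ = 324 mW · cos²(62°) = 71.41 mW.
I₂ = I₁ · cos²(30°) = 71.41 · 0.75 = 53.56 mW.
I₃ = I₂ · cos²(30°) = 53.56 · 0.75 = 40.17 mW.
I₄ = I₃ · cos²(70°) = 40.17 · 0.117 = 4.699 mW.
That is 1.45% of the incident intensity.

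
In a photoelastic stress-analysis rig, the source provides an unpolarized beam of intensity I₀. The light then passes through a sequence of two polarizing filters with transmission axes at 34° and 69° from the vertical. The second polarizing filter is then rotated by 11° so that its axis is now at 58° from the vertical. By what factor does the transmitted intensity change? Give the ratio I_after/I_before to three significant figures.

Before rotation:
Unpolarized light through the first polarizer → I₁ = ½ I₀, now polarized at 34°.
I₂ = I₁ cos²(69° − 34°) = 0.5 I₀ · cos²(35°) = 0.3355 I₀.
After rotation:
Unpolarized light through the first polarizer → I₁ = ½ I₀, now polarized at 34°.
I₂ = I₁ cos²(58° − 34°) = 0.5 I₀ · cos²(24°) = 0.4173 I₀.
Ratio = 0.4173 / 0.3355 = 1.244.

I_new/I_old ≈ 1.24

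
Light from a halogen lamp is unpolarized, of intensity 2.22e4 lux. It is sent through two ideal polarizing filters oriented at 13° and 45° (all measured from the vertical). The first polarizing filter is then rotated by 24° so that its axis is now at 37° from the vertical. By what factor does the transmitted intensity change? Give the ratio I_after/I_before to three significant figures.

Before rotation:
Unpolarized light through the first polarizer → I₁ = ½ I₀, now polarized at 13°.
I₂ = I₁ cos²(45° − 13°) = 0.5 I₀ · cos²(32°) = 0.3596 I₀.
After rotation:
Unpolarized light through the first polarizer → I₁ = ½ I₀, now polarized at 37°.
I₂ = I₁ cos²(45° − 37°) = 0.5 I₀ · cos²(8°) = 0.4903 I₀.
Ratio = 0.4903 / 0.3596 = 1.364.

I_new/I_old ≈ 1.36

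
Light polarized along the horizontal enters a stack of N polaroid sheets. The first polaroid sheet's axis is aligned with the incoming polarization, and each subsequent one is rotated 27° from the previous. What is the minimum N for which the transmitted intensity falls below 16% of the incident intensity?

First polarizer is aligned with the polarization: full transmission.
Each further stage multiplies by cos²(27°) = 0.7939.
After N polarizers: T = 0.7939^(N−1). Require T < 0.16 ⇒ N−1 > ln(0.16)/ln(0.7939) = 7.94, so N−1 ≥ 8 and N = 9.
Check: N=9 gives T = 0.1578 < 0.16; N=8 gives T = 0.1988.

N = 9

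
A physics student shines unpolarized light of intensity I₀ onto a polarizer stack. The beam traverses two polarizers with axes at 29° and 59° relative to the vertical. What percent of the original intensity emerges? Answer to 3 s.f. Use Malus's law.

≈ 37.5%

Unpolarized light through the first polarizer → I₁ = ½ I₀, now polarized at 29°.
I₂ = I₁ cos²(59° − 29°) = 0.5 I₀ · cos²(30°) = 0.375 I₀.
That is 37.5% of the incident intensity.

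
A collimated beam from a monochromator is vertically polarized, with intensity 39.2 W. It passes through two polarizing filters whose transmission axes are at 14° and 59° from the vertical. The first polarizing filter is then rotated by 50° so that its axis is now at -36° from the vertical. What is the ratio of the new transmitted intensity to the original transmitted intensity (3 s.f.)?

I_new/I_old ≈ 0.0106

Before rotation:
By Malus's law, I₁ = I₀ cos²(14° − 0°) = I₀ cos²(14°) = 0.9415 I₀.
I₂ = I₁ cos²(59° − 14°) = 0.9415 I₀ · cos²(45°) = 0.4707 I₀.
After rotation:
I₁ = I₀ cos²(-36° − 0°) = I₀ cos²(36°) = 0.6545 I₀.
Angle between axes 1 and 2: 85°. I₂ = 0.6545 I₀ · cos²(85°) = 0.004972 I₀.
Ratio = 0.004972 / 0.4707 = 0.01056.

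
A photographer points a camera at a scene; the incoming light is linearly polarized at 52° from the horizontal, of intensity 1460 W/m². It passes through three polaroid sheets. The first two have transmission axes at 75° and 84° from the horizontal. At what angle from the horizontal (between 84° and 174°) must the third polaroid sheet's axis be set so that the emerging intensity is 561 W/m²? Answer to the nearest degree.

θ ≈ 131°

By Malus's law, I₁ = I₀ cos²(75° − 52°) = I₀ cos²(23°) = 0.8473 I₀.
I₂ = I₁ cos²(84° − 75°) = 0.8473 I₀ · cos²(9°) = 0.8266 I₀.
Target fraction: 561 / 1460 W/m² = 0.3842 of I₀.
Need I₃/I₀ = 0.3842, so cos²(θ − 84°) = 0.3842 / 0.8266 = 0.4649.
θ − 84° = arccos(√0.4649) = 47.0°, giving θ ≈ 84 + 47.0 = 131.0°.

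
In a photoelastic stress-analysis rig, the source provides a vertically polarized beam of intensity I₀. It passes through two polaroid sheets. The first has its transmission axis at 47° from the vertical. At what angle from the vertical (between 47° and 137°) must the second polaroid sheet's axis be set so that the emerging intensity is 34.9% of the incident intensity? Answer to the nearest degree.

By Malus's law, I₁ = I₀ cos²(47° − 0°) = I₀ cos²(47°) = 0.4651 I₀.
Need I₂/I₀ = 0.349, so cos²(θ − 47°) = 0.349 / 0.4651 = 0.7503.
θ − 47° = arccos(√0.7503) = 30.0°, giving θ ≈ 47 + 30.0 = 77.0°.

θ ≈ 77°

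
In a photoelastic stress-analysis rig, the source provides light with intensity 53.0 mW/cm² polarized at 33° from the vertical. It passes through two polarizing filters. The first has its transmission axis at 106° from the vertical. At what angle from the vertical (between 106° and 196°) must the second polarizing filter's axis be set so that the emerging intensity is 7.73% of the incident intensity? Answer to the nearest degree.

I₁ = I₀ cos²(106° − 33°) = I₀ cos²(73°) = 0.08548 I₀.
Need I₂/I₀ = 0.0773, so cos²(θ − 106°) = 0.0773 / 0.08548 = 0.9043.
θ − 106° = arccos(√0.9043) = 18.0°, giving θ ≈ 106 + 18.0 = 124.0°.

θ ≈ 124°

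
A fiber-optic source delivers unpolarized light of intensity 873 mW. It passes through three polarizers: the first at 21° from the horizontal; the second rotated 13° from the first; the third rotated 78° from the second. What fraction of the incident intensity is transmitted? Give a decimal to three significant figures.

I/I₀ ≈ 0.0205

Unpolarized light through the first polarizer → I₁ = 873 mW/2 = 436.5 mW, polarized at 21°.
I₂ = I₁ · cos²(13°) = 436.5 · 0.9494 = 414.4 mW.
I₃ = I₂ · cos²(78°) = 414.4 · 0.04323 = 17.91 mW.
Transmitted fraction = 0.02052.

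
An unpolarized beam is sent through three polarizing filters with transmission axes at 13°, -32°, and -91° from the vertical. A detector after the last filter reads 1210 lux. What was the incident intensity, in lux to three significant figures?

I₀ ≈ 1.82e4 lux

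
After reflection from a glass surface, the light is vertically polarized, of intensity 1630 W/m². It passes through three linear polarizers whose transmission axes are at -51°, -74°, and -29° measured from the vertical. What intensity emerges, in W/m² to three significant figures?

I ≈ 273 W/m²

I₁ = 1630 W/m² · cos²(51°) = 645.6 W/m².
I₂ = I₁ · cos²(23°) = 645.6 · 0.8473 = 547 W/m².
I₃ = I₂ · cos²(45°) = 547 · 0.5 = 273.5 W/m².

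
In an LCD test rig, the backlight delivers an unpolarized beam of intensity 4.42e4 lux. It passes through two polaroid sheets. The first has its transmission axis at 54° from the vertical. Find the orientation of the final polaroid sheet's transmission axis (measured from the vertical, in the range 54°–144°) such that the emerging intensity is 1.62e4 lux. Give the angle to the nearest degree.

θ ≈ 85°

Unpolarized light through the first polarizer → I₁ = ½ I₀, now polarized at 54°.
Target fraction: 1.62e4 / 4.42e4 lux = 0.3665 of I₀.
Need I₂/I₀ = 0.3665, so cos²(θ − 54°) = 0.3665 / 0.5 = 0.733.
θ − 54° = arccos(√0.733) = 31.1°, giving θ ≈ 54 + 31.1 = 85.1°.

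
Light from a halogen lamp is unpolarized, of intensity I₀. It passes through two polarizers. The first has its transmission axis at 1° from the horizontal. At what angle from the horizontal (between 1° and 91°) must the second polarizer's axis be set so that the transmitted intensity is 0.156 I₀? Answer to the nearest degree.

θ ≈ 57°

Unpolarized light through the first polarizer → I₁ = ½ I₀, now polarized at 1°.
Need I₂/I₀ = 0.156, so cos²(θ − 1°) = 0.156 / 0.5 = 0.312.
θ − 1° = arccos(√0.312) = 56.0°, giving θ ≈ 1 + 56.0 = 57.0°.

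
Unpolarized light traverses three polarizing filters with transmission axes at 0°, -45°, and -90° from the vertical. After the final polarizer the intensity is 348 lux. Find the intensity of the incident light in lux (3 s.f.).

Unpolarized light through the first polarizer → I₁ = ½ I₀, now polarized at 0°.
I₂ = I₁ cos²(-45° − 0°) = 0.5 I₀ · cos²(45°) = 0.25 I₀.
I₃ = I₂ cos²(-90° + 45°) = 0.25 I₀ · cos²(45°) = 0.125 I₀.
So 348 lux = 0.125 I₀, giving I₀ = 348/0.125 = 2784 lux.

I₀ ≈ 2780 lux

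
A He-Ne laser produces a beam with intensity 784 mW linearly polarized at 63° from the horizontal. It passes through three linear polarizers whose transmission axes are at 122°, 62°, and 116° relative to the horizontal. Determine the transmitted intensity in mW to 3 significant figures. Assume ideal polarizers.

By Malus's law, I₁ = 784 mW · cos²(59°) = 208 mW.
I₂ = I₁ · cos²(60°) = 208 · 0.25 = 51.99 mW.
I₃ = I₂ · cos²(54°) = 51.99 · 0.3455 = 17.96 mW.

I ≈ 18.0 mW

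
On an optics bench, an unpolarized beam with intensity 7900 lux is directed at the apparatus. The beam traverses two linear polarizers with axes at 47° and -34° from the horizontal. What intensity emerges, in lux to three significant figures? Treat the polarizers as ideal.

I ≈ 96.7 lux

Unpolarized light through the first polarizer → I₁ = 7900 lux/2 = 3950 lux, polarized at 47°.
I₂ = I₁ · cos²(81°) = 3950 · 0.02447 = 96.66 lux.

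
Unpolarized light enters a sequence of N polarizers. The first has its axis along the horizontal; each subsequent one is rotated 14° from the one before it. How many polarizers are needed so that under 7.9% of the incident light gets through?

N = 32

First polarizer halves the unpolarized light: factor 1/2.
Each further stage multiplies by cos²(14°) = 0.9415.
After N polarizers: T = 0.5·0.9415^(N−1). Require T < 0.079 ⇒ N−1 > ln(0.079/0.5)/ln(0.9415) = 30.60, so N−1 ≥ 31 and N = 32.
Check: N=32 gives T = 0.07709 < 0.079; N=31 gives T = 0.08189.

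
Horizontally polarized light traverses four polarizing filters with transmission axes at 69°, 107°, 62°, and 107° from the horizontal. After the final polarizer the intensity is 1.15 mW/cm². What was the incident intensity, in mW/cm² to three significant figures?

I₀ ≈ 57.7 mW/cm²

By Malus's law, I₁ = I₀ cos²(69° − 0°) = I₀ cos²(69°) = 0.1284 I₀.
I₂ = I₁ cos²(107° − 69°) = 0.1284 I₀ · cos²(38°) = 0.07975 I₀.
I₃ = I₂ cos²(62° − 107°) = 0.07975 I₀ · cos²(45°) = 0.03987 I₀.
I₄ = I₃ cos²(107° − 62°) = 0.03987 I₀ · cos²(45°) = 0.01994 I₀.
So 1.15 mW/cm² = 0.01994 I₀, giving I₀ = 1.15/0.01994 = 57.68 mW/cm².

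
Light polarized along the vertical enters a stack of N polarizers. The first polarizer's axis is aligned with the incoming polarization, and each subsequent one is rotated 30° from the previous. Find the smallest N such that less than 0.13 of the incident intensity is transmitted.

N = 9

First polarizer is aligned with the polarization: full transmission.
Each further stage multiplies by cos²(30°) = 0.75.
After N polarizers: T = 0.75^(N−1). Require T < 0.13 ⇒ N−1 > ln(0.13)/ln(0.75) = 7.09, so N−1 ≥ 8 and N = 9.
Check: N=9 gives T = 0.1001 < 0.13; N=8 gives T = 0.1335.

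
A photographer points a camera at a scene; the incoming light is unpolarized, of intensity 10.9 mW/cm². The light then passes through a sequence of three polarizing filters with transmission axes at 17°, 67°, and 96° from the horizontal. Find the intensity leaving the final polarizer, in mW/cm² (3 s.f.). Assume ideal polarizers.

Unpolarized light through the first polarizer → I₁ = 10.9 mW/cm²/2 = 5.45 mW/cm², polarized at 17°.
I₂ = I₁ · cos²(50°) = 5.45 · 0.4132 = 2.252 mW/cm².
I₃ = I₂ · cos²(29°) = 2.252 · 0.765 = 1.723 mW/cm².

I ≈ 1.72 mW/cm²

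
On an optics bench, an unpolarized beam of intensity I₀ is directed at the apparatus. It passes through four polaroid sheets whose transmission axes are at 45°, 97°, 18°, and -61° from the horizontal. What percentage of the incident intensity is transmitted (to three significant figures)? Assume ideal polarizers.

≈ 0.0251%

Unpolarized light through the first polarizer → I₁ = ½ I₀, now polarized at 45°.
I₂ = I₁ cos²(97° − 45°) = 0.5 I₀ · cos²(52°) = 0.1895 I₀.
I₃ = I₂ cos²(18° − 97°) = 0.1895 I₀ · cos²(79°) = 0.0069 I₀.
I₄ = I₃ cos²(-61° − 18°) = 0.0069 I₀ · cos²(79°) = 0.0002512 I₀.
That is 0.02512% of the incident intensity.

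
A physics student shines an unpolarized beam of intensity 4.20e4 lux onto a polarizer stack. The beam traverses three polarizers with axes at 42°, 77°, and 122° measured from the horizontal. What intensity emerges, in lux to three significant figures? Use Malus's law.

I ≈ 7050 lux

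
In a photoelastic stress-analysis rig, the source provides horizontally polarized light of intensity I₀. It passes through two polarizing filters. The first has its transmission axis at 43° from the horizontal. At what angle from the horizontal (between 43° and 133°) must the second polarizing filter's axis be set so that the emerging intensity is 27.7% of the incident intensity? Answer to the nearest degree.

I₁ = I₀ cos²(43° − 0°) = I₀ cos²(43°) = 0.5349 I₀.
Need I₂/I₀ = 0.277, so cos²(θ − 43°) = 0.277 / 0.5349 = 0.5179.
θ − 43° = arccos(√0.5179) = 44.0°, giving θ ≈ 43 + 44.0 = 87.0°.

θ ≈ 87°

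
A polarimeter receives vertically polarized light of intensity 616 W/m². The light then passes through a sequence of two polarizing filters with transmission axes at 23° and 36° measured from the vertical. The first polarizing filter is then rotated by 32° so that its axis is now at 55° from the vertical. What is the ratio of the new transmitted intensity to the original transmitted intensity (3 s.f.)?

Before rotation:
I₁ = I₀ cos²(23° − 0°) = I₀ cos²(23°) = 0.8473 I₀.
I₂ = I₁ cos²(36° − 23°) = 0.8473 I₀ · cos²(13°) = 0.8045 I₀.
After rotation:
I₁ = I₀ cos²(55° − 0°) = I₀ cos²(55°) = 0.329 I₀.
I₂ = I₁ cos²(36° − 55°) = 0.329 I₀ · cos²(19°) = 0.2941 I₀.
Ratio = 0.2941 / 0.8045 = 0.3656.

I_new/I_old ≈ 0.366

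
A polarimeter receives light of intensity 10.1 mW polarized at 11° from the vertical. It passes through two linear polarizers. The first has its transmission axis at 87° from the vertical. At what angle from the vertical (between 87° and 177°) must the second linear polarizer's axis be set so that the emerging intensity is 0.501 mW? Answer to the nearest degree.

By Malus's law, I₁ = I₀ cos²(87° − 11°) = I₀ cos²(76°) = 0.05853 I₀.
Target fraction: 0.501 / 10.1 mW = 0.0496 of I₀.
Need I₂/I₀ = 0.0496, so cos²(θ − 87°) = 0.0496 / 0.05853 = 0.8476.
θ − 87° = arccos(√0.8476) = 23.0°, giving θ ≈ 87 + 23.0 = 110.0°.

θ ≈ 110°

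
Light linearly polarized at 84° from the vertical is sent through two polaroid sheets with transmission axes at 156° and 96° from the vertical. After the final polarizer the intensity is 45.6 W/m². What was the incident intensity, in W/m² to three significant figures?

By Malus's law, I₁ = I₀ cos²(156° − 84°) = I₀ cos²(72°) = 0.09549 I₀.
I₂ = I₁ cos²(96° − 156°) = 0.09549 I₀ · cos²(60°) = 0.02387 I₀.
So 45.6 W/m² = 0.02387 I₀, giving I₀ = 45.6/0.02387 = 1910 W/m².

I₀ ≈ 1910 W/m²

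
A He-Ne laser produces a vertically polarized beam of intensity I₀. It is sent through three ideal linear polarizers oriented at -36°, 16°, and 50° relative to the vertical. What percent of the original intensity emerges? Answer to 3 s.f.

I₁ = I₀ cos²(-36° − 0°) = I₀ cos²(36°) = 0.6545 I₀.
I₂ = I₁ cos²(16° + 36°) = 0.6545 I₀ · cos²(52°) = 0.2481 I₀.
I₃ = I₂ cos²(50° − 16°) = 0.2481 I₀ · cos²(34°) = 0.1705 I₀.
That is 17.05% of the incident intensity.

≈ 17.1%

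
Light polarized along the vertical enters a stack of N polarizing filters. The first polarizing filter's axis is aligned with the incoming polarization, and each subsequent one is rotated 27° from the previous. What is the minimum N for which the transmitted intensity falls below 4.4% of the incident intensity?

N = 15

First polarizer is aligned with the polarization: full transmission.
Each further stage multiplies by cos²(27°) = 0.7939.
After N polarizers: T = 0.7939^(N−1). Require T < 0.044 ⇒ N−1 > ln(0.044)/ln(0.7939) = 13.53, so N−1 ≥ 14 and N = 15.
Check: N=15 gives T = 0.03951 < 0.044; N=14 gives T = 0.04976.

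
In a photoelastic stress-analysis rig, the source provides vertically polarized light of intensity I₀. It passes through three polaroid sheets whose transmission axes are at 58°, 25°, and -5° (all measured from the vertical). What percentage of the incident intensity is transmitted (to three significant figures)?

By Malus's law, I₁ = I₀ cos²(58° − 0°) = I₀ cos²(58°) = 0.2808 I₀.
I₂ = I₁ cos²(25° − 58°) = 0.2808 I₀ · cos²(33°) = 0.1975 I₀.
I₃ = I₂ cos²(-5° − 25°) = 0.1975 I₀ · cos²(30°) = 0.1481 I₀.
That is 14.81% of the incident intensity.

≈ 14.8%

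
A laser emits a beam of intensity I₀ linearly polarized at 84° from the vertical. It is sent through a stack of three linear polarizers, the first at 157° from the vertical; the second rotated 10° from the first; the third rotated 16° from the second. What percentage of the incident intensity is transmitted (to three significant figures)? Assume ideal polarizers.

By Malus's law, I₁ = I₀ cos²(157° − 84°) = I₀ cos²(73°) = 0.08548 I₀.
I₂ = I₁ cos²(10°) = 0.08548 · 0.9698 I₀ = 0.0829 I₀.
I₃ = I₂ cos²(16°) = 0.0829 · 0.924 I₀ = 0.0766 I₀.
That is 7.66% of the incident intensity.

≈ 7.66%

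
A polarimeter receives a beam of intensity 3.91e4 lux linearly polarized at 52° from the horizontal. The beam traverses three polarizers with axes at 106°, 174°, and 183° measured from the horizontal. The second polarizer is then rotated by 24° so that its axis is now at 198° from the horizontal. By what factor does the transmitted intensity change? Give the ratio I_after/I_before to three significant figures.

I_new/I_old ≈ 0.00830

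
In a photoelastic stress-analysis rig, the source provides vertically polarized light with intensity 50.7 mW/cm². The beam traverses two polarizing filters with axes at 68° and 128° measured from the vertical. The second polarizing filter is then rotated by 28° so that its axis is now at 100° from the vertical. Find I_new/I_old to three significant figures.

I_new/I_old ≈ 2.88

Before rotation:
By Malus's law, I₁ = I₀ cos²(68° − 0°) = I₀ cos²(68°) = 0.1403 I₀.
I₂ = I₁ cos²(128° − 68°) = 0.1403 I₀ · cos²(60°) = 0.03508 I₀.
After rotation:
I₁ = I₀ cos²(68° − 0°) = I₀ cos²(68°) = 0.1403 I₀.
I₂ = I₁ cos²(100° − 68°) = 0.1403 I₀ · cos²(32°) = 0.1009 I₀.
Ratio = 0.1009 / 0.03508 = 2.877.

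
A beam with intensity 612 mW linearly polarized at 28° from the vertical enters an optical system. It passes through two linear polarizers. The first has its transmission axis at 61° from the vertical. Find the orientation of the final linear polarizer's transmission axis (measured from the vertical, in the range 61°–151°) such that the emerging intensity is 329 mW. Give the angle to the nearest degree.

θ ≈ 90°

By Malus's law, I₁ = I₀ cos²(61° − 28°) = I₀ cos²(33°) = 0.7034 I₀.
Target fraction: 329 / 612 mW = 0.5376 of I₀.
Need I₂/I₀ = 0.5376, so cos²(θ − 61°) = 0.5376 / 0.7034 = 0.7643.
θ − 61° = arccos(√0.7643) = 29.0°, giving θ ≈ 61 + 29.0 = 90.0°.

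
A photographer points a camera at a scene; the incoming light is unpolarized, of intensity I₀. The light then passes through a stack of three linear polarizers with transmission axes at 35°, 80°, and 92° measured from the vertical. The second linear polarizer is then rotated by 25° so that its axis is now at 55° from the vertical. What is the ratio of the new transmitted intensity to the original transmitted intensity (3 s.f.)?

I_new/I_old ≈ 1.18

Before rotation:
Unpolarized light through the first polarizer → I₁ = ½ I₀, now polarized at 35°.
I₂ = I₁ cos²(80° − 35°) = 0.5 I₀ · cos²(45°) = 0.25 I₀.
I₃ = I₂ cos²(92° − 80°) = 0.25 I₀ · cos²(12°) = 0.2392 I₀.
After rotation:
Unpolarized light through the first polarizer → I₁ = ½ I₀, now polarized at 35°.
I₂ = I₁ cos²(55° − 35°) = 0.5 I₀ · cos²(20°) = 0.4415 I₀.
I₃ = I₂ cos²(92° − 55°) = 0.4415 I₀ · cos²(37°) = 0.2816 I₀.
Ratio = 0.2816 / 0.2392 = 1.177.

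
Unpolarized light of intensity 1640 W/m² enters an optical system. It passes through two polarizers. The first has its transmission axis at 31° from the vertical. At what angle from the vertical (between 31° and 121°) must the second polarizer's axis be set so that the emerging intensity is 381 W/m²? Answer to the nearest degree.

θ ≈ 78°

Unpolarized light through the first polarizer → I₁ = ½ I₀, now polarized at 31°.
Target fraction: 381 / 1640 W/m² = 0.2323 of I₀.
Need I₂/I₀ = 0.2323, so cos²(θ − 31°) = 0.2323 / 0.5 = 0.4646.
θ − 31° = arccos(√0.4646) = 47.0°, giving θ ≈ 31 + 47.0 = 78.0°.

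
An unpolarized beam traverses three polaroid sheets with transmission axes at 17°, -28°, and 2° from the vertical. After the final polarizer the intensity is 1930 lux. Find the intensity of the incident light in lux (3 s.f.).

I₀ ≈ 1.03e4 lux

Unpolarized light through the first polarizer → I₁ = ½ I₀, now polarized at 17°.
I₂ = I₁ cos²(-28° − 17°) = 0.5 I₀ · cos²(45°) = 0.25 I₀.
I₃ = I₂ cos²(2° + 28°) = 0.25 I₀ · cos²(30°) = 0.1875 I₀.
So 1930 lux = 0.1875 I₀, giving I₀ = 1930/0.1875 = 1.029e+04 lux.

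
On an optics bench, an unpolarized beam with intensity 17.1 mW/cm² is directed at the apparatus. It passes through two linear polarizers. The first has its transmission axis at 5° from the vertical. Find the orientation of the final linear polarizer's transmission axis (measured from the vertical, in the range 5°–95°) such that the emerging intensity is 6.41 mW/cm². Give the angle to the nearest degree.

θ ≈ 35°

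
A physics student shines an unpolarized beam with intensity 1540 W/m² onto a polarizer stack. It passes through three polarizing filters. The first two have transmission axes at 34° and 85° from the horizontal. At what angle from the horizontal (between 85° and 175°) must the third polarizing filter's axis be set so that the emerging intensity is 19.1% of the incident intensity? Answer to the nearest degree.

Unpolarized light through the first polarizer → I₁ = ½ I₀, now polarized at 34°.
I₂ = I₁ cos²(85° − 34°) = 0.5 I₀ · cos²(51°) = 0.198 I₀.
Need I₃/I₀ = 0.191, so cos²(θ − 85°) = 0.191 / 0.198 = 0.9645.
θ − 85° = arccos(√0.9645) = 10.9°, giving θ ≈ 85 + 10.9 = 95.9°.

θ ≈ 96°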